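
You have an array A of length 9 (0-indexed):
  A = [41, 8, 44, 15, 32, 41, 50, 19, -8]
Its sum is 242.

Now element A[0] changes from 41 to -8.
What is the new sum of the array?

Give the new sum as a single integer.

Old value at index 0: 41
New value at index 0: -8
Delta = -8 - 41 = -49
New sum = old_sum + delta = 242 + (-49) = 193

Answer: 193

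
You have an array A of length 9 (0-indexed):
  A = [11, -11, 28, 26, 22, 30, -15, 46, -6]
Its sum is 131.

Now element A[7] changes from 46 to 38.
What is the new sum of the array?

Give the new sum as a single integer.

Old value at index 7: 46
New value at index 7: 38
Delta = 38 - 46 = -8
New sum = old_sum + delta = 131 + (-8) = 123

Answer: 123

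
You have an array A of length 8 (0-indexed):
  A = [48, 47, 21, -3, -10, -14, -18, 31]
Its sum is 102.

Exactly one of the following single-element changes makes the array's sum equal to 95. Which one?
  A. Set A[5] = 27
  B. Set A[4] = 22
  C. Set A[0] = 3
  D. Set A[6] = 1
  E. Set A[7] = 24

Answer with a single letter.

Answer: E

Derivation:
Option A: A[5] -14->27, delta=41, new_sum=102+(41)=143
Option B: A[4] -10->22, delta=32, new_sum=102+(32)=134
Option C: A[0] 48->3, delta=-45, new_sum=102+(-45)=57
Option D: A[6] -18->1, delta=19, new_sum=102+(19)=121
Option E: A[7] 31->24, delta=-7, new_sum=102+(-7)=95 <-- matches target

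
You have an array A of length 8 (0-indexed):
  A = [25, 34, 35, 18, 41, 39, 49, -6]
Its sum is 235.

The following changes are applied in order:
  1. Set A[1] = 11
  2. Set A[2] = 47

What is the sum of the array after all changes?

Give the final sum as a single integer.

Initial sum: 235
Change 1: A[1] 34 -> 11, delta = -23, sum = 212
Change 2: A[2] 35 -> 47, delta = 12, sum = 224

Answer: 224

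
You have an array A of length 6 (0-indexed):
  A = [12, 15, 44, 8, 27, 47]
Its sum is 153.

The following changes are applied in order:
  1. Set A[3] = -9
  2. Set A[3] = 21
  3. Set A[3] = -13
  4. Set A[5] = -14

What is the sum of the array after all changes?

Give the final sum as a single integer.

Answer: 71

Derivation:
Initial sum: 153
Change 1: A[3] 8 -> -9, delta = -17, sum = 136
Change 2: A[3] -9 -> 21, delta = 30, sum = 166
Change 3: A[3] 21 -> -13, delta = -34, sum = 132
Change 4: A[5] 47 -> -14, delta = -61, sum = 71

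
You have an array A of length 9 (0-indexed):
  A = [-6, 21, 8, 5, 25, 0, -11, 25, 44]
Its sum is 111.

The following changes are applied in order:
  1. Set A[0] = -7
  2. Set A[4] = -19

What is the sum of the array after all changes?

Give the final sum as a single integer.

Initial sum: 111
Change 1: A[0] -6 -> -7, delta = -1, sum = 110
Change 2: A[4] 25 -> -19, delta = -44, sum = 66

Answer: 66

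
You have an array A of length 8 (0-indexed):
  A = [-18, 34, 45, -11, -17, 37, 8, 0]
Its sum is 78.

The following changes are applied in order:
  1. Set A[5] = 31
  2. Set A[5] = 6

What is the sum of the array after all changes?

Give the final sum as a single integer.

Answer: 47

Derivation:
Initial sum: 78
Change 1: A[5] 37 -> 31, delta = -6, sum = 72
Change 2: A[5] 31 -> 6, delta = -25, sum = 47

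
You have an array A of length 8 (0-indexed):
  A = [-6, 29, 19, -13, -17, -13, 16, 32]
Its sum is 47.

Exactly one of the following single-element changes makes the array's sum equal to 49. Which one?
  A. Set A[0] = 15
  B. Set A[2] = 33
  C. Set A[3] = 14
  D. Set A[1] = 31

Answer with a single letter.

Option A: A[0] -6->15, delta=21, new_sum=47+(21)=68
Option B: A[2] 19->33, delta=14, new_sum=47+(14)=61
Option C: A[3] -13->14, delta=27, new_sum=47+(27)=74
Option D: A[1] 29->31, delta=2, new_sum=47+(2)=49 <-- matches target

Answer: D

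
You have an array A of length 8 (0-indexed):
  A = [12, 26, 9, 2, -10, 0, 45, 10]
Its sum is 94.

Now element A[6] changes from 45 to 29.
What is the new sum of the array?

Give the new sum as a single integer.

Answer: 78

Derivation:
Old value at index 6: 45
New value at index 6: 29
Delta = 29 - 45 = -16
New sum = old_sum + delta = 94 + (-16) = 78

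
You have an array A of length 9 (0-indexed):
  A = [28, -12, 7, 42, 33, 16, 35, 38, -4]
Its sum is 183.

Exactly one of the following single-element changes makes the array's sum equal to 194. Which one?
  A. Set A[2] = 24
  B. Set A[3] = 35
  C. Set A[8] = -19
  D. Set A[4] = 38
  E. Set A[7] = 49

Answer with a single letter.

Answer: E

Derivation:
Option A: A[2] 7->24, delta=17, new_sum=183+(17)=200
Option B: A[3] 42->35, delta=-7, new_sum=183+(-7)=176
Option C: A[8] -4->-19, delta=-15, new_sum=183+(-15)=168
Option D: A[4] 33->38, delta=5, new_sum=183+(5)=188
Option E: A[7] 38->49, delta=11, new_sum=183+(11)=194 <-- matches target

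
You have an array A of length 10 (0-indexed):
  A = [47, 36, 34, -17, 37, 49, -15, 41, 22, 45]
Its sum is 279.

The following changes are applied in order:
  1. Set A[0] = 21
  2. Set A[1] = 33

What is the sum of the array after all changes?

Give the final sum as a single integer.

Initial sum: 279
Change 1: A[0] 47 -> 21, delta = -26, sum = 253
Change 2: A[1] 36 -> 33, delta = -3, sum = 250

Answer: 250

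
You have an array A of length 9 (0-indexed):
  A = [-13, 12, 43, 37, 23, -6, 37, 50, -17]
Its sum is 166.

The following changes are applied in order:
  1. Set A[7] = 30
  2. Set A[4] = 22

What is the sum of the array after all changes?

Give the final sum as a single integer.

Initial sum: 166
Change 1: A[7] 50 -> 30, delta = -20, sum = 146
Change 2: A[4] 23 -> 22, delta = -1, sum = 145

Answer: 145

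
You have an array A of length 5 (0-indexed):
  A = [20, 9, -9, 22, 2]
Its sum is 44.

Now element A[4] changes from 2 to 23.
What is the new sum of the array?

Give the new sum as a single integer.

Old value at index 4: 2
New value at index 4: 23
Delta = 23 - 2 = 21
New sum = old_sum + delta = 44 + (21) = 65

Answer: 65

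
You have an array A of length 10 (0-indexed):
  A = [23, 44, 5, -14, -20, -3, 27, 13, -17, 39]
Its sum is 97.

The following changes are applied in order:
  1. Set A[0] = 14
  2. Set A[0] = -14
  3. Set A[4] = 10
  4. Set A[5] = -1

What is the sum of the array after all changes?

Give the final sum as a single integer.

Answer: 92

Derivation:
Initial sum: 97
Change 1: A[0] 23 -> 14, delta = -9, sum = 88
Change 2: A[0] 14 -> -14, delta = -28, sum = 60
Change 3: A[4] -20 -> 10, delta = 30, sum = 90
Change 4: A[5] -3 -> -1, delta = 2, sum = 92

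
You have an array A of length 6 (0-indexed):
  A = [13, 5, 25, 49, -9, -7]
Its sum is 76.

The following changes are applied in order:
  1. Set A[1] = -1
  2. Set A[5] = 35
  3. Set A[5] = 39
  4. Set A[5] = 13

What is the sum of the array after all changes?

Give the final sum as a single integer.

Initial sum: 76
Change 1: A[1] 5 -> -1, delta = -6, sum = 70
Change 2: A[5] -7 -> 35, delta = 42, sum = 112
Change 3: A[5] 35 -> 39, delta = 4, sum = 116
Change 4: A[5] 39 -> 13, delta = -26, sum = 90

Answer: 90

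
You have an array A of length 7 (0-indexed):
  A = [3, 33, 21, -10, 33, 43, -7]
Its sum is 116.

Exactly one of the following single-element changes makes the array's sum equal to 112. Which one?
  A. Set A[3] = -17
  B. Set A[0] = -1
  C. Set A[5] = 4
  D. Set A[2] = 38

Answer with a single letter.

Option A: A[3] -10->-17, delta=-7, new_sum=116+(-7)=109
Option B: A[0] 3->-1, delta=-4, new_sum=116+(-4)=112 <-- matches target
Option C: A[5] 43->4, delta=-39, new_sum=116+(-39)=77
Option D: A[2] 21->38, delta=17, new_sum=116+(17)=133

Answer: B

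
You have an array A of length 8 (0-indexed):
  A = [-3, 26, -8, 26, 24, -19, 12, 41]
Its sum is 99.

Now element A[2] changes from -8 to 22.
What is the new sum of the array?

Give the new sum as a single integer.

Old value at index 2: -8
New value at index 2: 22
Delta = 22 - -8 = 30
New sum = old_sum + delta = 99 + (30) = 129

Answer: 129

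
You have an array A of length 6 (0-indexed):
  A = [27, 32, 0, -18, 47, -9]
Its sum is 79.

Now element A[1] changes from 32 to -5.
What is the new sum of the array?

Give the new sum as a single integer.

Answer: 42

Derivation:
Old value at index 1: 32
New value at index 1: -5
Delta = -5 - 32 = -37
New sum = old_sum + delta = 79 + (-37) = 42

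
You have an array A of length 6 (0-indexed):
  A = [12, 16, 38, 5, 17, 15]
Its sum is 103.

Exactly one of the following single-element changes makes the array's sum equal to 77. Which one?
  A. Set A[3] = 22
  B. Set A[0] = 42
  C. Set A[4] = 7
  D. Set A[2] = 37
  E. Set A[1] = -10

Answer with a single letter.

Option A: A[3] 5->22, delta=17, new_sum=103+(17)=120
Option B: A[0] 12->42, delta=30, new_sum=103+(30)=133
Option C: A[4] 17->7, delta=-10, new_sum=103+(-10)=93
Option D: A[2] 38->37, delta=-1, new_sum=103+(-1)=102
Option E: A[1] 16->-10, delta=-26, new_sum=103+(-26)=77 <-- matches target

Answer: E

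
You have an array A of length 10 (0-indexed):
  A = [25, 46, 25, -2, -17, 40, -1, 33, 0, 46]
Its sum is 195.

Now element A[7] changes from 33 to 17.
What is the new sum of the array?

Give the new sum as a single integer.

Answer: 179

Derivation:
Old value at index 7: 33
New value at index 7: 17
Delta = 17 - 33 = -16
New sum = old_sum + delta = 195 + (-16) = 179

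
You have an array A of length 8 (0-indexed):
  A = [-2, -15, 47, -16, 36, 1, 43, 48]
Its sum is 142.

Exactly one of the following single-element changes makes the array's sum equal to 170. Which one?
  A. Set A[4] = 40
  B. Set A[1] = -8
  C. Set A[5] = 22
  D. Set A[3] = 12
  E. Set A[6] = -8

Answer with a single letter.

Answer: D

Derivation:
Option A: A[4] 36->40, delta=4, new_sum=142+(4)=146
Option B: A[1] -15->-8, delta=7, new_sum=142+(7)=149
Option C: A[5] 1->22, delta=21, new_sum=142+(21)=163
Option D: A[3] -16->12, delta=28, new_sum=142+(28)=170 <-- matches target
Option E: A[6] 43->-8, delta=-51, new_sum=142+(-51)=91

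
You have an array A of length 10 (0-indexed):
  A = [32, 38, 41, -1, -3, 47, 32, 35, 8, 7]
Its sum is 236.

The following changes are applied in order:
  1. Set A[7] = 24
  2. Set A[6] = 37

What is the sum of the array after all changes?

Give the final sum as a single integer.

Initial sum: 236
Change 1: A[7] 35 -> 24, delta = -11, sum = 225
Change 2: A[6] 32 -> 37, delta = 5, sum = 230

Answer: 230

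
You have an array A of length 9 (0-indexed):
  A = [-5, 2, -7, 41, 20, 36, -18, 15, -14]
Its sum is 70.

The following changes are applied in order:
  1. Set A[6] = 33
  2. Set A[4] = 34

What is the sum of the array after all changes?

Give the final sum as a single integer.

Answer: 135

Derivation:
Initial sum: 70
Change 1: A[6] -18 -> 33, delta = 51, sum = 121
Change 2: A[4] 20 -> 34, delta = 14, sum = 135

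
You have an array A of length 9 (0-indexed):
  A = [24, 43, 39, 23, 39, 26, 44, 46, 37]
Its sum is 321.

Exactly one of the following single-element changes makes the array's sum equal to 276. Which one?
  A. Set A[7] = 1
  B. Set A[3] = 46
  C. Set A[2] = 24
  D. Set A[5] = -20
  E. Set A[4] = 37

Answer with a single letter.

Option A: A[7] 46->1, delta=-45, new_sum=321+(-45)=276 <-- matches target
Option B: A[3] 23->46, delta=23, new_sum=321+(23)=344
Option C: A[2] 39->24, delta=-15, new_sum=321+(-15)=306
Option D: A[5] 26->-20, delta=-46, new_sum=321+(-46)=275
Option E: A[4] 39->37, delta=-2, new_sum=321+(-2)=319

Answer: A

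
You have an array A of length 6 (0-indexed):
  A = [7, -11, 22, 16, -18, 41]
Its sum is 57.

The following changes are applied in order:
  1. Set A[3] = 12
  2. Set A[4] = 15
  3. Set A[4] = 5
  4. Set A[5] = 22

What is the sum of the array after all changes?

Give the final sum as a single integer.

Answer: 57

Derivation:
Initial sum: 57
Change 1: A[3] 16 -> 12, delta = -4, sum = 53
Change 2: A[4] -18 -> 15, delta = 33, sum = 86
Change 3: A[4] 15 -> 5, delta = -10, sum = 76
Change 4: A[5] 41 -> 22, delta = -19, sum = 57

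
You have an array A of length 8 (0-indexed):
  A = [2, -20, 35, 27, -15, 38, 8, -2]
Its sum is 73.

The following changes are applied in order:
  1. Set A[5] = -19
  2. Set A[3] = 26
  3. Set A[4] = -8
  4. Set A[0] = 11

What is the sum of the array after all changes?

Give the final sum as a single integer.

Initial sum: 73
Change 1: A[5] 38 -> -19, delta = -57, sum = 16
Change 2: A[3] 27 -> 26, delta = -1, sum = 15
Change 3: A[4] -15 -> -8, delta = 7, sum = 22
Change 4: A[0] 2 -> 11, delta = 9, sum = 31

Answer: 31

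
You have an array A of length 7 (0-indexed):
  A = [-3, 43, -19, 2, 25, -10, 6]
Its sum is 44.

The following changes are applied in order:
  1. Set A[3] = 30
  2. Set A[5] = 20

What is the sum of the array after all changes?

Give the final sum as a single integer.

Answer: 102

Derivation:
Initial sum: 44
Change 1: A[3] 2 -> 30, delta = 28, sum = 72
Change 2: A[5] -10 -> 20, delta = 30, sum = 102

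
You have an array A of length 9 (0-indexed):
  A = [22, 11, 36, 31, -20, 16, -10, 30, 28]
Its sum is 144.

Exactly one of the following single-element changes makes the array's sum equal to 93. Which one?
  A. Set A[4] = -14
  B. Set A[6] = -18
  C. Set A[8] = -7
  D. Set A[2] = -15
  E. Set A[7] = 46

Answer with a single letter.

Option A: A[4] -20->-14, delta=6, new_sum=144+(6)=150
Option B: A[6] -10->-18, delta=-8, new_sum=144+(-8)=136
Option C: A[8] 28->-7, delta=-35, new_sum=144+(-35)=109
Option D: A[2] 36->-15, delta=-51, new_sum=144+(-51)=93 <-- matches target
Option E: A[7] 30->46, delta=16, new_sum=144+(16)=160

Answer: D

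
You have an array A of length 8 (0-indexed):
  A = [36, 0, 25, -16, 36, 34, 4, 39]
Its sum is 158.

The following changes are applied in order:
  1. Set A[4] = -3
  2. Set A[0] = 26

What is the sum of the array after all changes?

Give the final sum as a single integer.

Initial sum: 158
Change 1: A[4] 36 -> -3, delta = -39, sum = 119
Change 2: A[0] 36 -> 26, delta = -10, sum = 109

Answer: 109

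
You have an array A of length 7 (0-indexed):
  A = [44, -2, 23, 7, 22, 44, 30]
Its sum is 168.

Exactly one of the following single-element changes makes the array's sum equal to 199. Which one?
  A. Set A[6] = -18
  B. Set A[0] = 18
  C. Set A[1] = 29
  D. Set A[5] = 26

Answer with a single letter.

Option A: A[6] 30->-18, delta=-48, new_sum=168+(-48)=120
Option B: A[0] 44->18, delta=-26, new_sum=168+(-26)=142
Option C: A[1] -2->29, delta=31, new_sum=168+(31)=199 <-- matches target
Option D: A[5] 44->26, delta=-18, new_sum=168+(-18)=150

Answer: C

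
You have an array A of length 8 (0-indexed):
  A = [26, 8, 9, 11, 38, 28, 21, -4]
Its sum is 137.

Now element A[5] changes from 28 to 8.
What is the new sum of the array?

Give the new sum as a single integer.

Answer: 117

Derivation:
Old value at index 5: 28
New value at index 5: 8
Delta = 8 - 28 = -20
New sum = old_sum + delta = 137 + (-20) = 117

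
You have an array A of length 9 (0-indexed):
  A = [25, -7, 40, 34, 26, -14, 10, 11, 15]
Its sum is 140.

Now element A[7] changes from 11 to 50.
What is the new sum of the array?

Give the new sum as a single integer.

Answer: 179

Derivation:
Old value at index 7: 11
New value at index 7: 50
Delta = 50 - 11 = 39
New sum = old_sum + delta = 140 + (39) = 179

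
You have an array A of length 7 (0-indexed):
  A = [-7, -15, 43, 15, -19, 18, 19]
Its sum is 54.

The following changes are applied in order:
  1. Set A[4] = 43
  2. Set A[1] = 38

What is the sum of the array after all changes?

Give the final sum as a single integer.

Initial sum: 54
Change 1: A[4] -19 -> 43, delta = 62, sum = 116
Change 2: A[1] -15 -> 38, delta = 53, sum = 169

Answer: 169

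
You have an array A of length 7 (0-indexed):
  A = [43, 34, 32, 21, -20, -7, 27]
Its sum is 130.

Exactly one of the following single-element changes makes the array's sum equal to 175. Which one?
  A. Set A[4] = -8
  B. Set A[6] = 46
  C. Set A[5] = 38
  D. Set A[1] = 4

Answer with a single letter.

Option A: A[4] -20->-8, delta=12, new_sum=130+(12)=142
Option B: A[6] 27->46, delta=19, new_sum=130+(19)=149
Option C: A[5] -7->38, delta=45, new_sum=130+(45)=175 <-- matches target
Option D: A[1] 34->4, delta=-30, new_sum=130+(-30)=100

Answer: C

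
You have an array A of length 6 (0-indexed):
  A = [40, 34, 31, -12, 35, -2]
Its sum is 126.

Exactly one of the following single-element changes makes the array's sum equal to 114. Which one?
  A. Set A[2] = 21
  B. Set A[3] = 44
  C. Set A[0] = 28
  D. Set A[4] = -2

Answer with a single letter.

Option A: A[2] 31->21, delta=-10, new_sum=126+(-10)=116
Option B: A[3] -12->44, delta=56, new_sum=126+(56)=182
Option C: A[0] 40->28, delta=-12, new_sum=126+(-12)=114 <-- matches target
Option D: A[4] 35->-2, delta=-37, new_sum=126+(-37)=89

Answer: C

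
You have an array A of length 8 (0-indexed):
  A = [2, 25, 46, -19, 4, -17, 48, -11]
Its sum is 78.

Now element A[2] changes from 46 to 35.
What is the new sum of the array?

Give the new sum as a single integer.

Answer: 67

Derivation:
Old value at index 2: 46
New value at index 2: 35
Delta = 35 - 46 = -11
New sum = old_sum + delta = 78 + (-11) = 67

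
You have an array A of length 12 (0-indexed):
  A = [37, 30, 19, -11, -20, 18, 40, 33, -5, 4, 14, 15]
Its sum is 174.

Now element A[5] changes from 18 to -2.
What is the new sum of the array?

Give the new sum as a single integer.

Answer: 154

Derivation:
Old value at index 5: 18
New value at index 5: -2
Delta = -2 - 18 = -20
New sum = old_sum + delta = 174 + (-20) = 154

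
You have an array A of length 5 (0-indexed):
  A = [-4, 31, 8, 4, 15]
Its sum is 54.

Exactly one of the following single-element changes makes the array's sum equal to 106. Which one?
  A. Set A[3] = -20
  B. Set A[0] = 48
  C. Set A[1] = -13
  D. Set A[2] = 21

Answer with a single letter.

Answer: B

Derivation:
Option A: A[3] 4->-20, delta=-24, new_sum=54+(-24)=30
Option B: A[0] -4->48, delta=52, new_sum=54+(52)=106 <-- matches target
Option C: A[1] 31->-13, delta=-44, new_sum=54+(-44)=10
Option D: A[2] 8->21, delta=13, new_sum=54+(13)=67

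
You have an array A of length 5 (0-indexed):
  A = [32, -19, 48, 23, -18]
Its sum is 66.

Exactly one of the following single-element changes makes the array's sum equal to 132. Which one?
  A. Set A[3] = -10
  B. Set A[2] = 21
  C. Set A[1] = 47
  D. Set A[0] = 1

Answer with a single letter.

Answer: C

Derivation:
Option A: A[3] 23->-10, delta=-33, new_sum=66+(-33)=33
Option B: A[2] 48->21, delta=-27, new_sum=66+(-27)=39
Option C: A[1] -19->47, delta=66, new_sum=66+(66)=132 <-- matches target
Option D: A[0] 32->1, delta=-31, new_sum=66+(-31)=35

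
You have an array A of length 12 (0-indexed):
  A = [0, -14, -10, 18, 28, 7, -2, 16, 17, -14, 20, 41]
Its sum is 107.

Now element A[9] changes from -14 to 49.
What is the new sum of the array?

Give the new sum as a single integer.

Answer: 170

Derivation:
Old value at index 9: -14
New value at index 9: 49
Delta = 49 - -14 = 63
New sum = old_sum + delta = 107 + (63) = 170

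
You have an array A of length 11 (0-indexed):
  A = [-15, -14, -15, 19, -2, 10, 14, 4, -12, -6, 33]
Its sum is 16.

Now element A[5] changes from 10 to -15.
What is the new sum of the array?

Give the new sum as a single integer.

Answer: -9

Derivation:
Old value at index 5: 10
New value at index 5: -15
Delta = -15 - 10 = -25
New sum = old_sum + delta = 16 + (-25) = -9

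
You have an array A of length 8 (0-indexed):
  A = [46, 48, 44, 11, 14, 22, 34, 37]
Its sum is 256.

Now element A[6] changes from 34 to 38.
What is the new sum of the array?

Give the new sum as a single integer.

Answer: 260

Derivation:
Old value at index 6: 34
New value at index 6: 38
Delta = 38 - 34 = 4
New sum = old_sum + delta = 256 + (4) = 260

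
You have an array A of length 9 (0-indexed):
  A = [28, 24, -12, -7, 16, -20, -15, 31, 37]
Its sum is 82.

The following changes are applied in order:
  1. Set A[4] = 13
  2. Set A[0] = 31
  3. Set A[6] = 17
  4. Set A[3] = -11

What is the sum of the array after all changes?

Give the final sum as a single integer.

Answer: 110

Derivation:
Initial sum: 82
Change 1: A[4] 16 -> 13, delta = -3, sum = 79
Change 2: A[0] 28 -> 31, delta = 3, sum = 82
Change 3: A[6] -15 -> 17, delta = 32, sum = 114
Change 4: A[3] -7 -> -11, delta = -4, sum = 110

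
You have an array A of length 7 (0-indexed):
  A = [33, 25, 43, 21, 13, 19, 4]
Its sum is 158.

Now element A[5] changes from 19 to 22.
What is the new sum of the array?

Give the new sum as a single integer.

Old value at index 5: 19
New value at index 5: 22
Delta = 22 - 19 = 3
New sum = old_sum + delta = 158 + (3) = 161

Answer: 161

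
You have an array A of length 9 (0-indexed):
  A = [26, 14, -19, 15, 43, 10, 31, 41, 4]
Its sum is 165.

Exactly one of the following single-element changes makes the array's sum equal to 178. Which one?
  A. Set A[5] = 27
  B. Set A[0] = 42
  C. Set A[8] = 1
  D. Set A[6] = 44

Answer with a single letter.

Option A: A[5] 10->27, delta=17, new_sum=165+(17)=182
Option B: A[0] 26->42, delta=16, new_sum=165+(16)=181
Option C: A[8] 4->1, delta=-3, new_sum=165+(-3)=162
Option D: A[6] 31->44, delta=13, new_sum=165+(13)=178 <-- matches target

Answer: D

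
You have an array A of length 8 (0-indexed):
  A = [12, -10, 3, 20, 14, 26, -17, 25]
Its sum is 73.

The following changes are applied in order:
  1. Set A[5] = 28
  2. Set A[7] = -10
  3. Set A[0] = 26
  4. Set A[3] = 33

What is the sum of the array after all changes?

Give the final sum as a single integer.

Initial sum: 73
Change 1: A[5] 26 -> 28, delta = 2, sum = 75
Change 2: A[7] 25 -> -10, delta = -35, sum = 40
Change 3: A[0] 12 -> 26, delta = 14, sum = 54
Change 4: A[3] 20 -> 33, delta = 13, sum = 67

Answer: 67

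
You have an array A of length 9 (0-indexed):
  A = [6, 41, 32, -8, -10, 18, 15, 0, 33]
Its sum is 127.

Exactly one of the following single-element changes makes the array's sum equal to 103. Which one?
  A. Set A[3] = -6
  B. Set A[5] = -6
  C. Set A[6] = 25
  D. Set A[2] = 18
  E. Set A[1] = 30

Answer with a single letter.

Option A: A[3] -8->-6, delta=2, new_sum=127+(2)=129
Option B: A[5] 18->-6, delta=-24, new_sum=127+(-24)=103 <-- matches target
Option C: A[6] 15->25, delta=10, new_sum=127+(10)=137
Option D: A[2] 32->18, delta=-14, new_sum=127+(-14)=113
Option E: A[1] 41->30, delta=-11, new_sum=127+(-11)=116

Answer: B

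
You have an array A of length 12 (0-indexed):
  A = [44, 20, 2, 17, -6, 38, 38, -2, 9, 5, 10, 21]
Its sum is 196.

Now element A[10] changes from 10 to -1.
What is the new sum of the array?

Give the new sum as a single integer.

Old value at index 10: 10
New value at index 10: -1
Delta = -1 - 10 = -11
New sum = old_sum + delta = 196 + (-11) = 185

Answer: 185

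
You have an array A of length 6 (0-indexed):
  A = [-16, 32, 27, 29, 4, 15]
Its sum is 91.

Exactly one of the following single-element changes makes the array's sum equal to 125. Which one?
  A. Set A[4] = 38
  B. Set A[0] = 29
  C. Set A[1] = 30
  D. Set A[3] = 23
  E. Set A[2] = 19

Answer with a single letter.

Option A: A[4] 4->38, delta=34, new_sum=91+(34)=125 <-- matches target
Option B: A[0] -16->29, delta=45, new_sum=91+(45)=136
Option C: A[1] 32->30, delta=-2, new_sum=91+(-2)=89
Option D: A[3] 29->23, delta=-6, new_sum=91+(-6)=85
Option E: A[2] 27->19, delta=-8, new_sum=91+(-8)=83

Answer: A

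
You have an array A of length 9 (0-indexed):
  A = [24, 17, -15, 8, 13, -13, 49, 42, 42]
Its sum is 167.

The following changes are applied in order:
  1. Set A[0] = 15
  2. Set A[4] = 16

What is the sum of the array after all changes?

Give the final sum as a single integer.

Initial sum: 167
Change 1: A[0] 24 -> 15, delta = -9, sum = 158
Change 2: A[4] 13 -> 16, delta = 3, sum = 161

Answer: 161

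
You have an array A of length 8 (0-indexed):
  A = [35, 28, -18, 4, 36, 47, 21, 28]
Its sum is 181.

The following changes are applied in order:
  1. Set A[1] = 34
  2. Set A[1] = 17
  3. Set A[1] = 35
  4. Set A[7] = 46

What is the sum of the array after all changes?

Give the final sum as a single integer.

Initial sum: 181
Change 1: A[1] 28 -> 34, delta = 6, sum = 187
Change 2: A[1] 34 -> 17, delta = -17, sum = 170
Change 3: A[1] 17 -> 35, delta = 18, sum = 188
Change 4: A[7] 28 -> 46, delta = 18, sum = 206

Answer: 206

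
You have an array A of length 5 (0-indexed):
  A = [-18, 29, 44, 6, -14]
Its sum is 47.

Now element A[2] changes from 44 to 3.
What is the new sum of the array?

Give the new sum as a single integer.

Old value at index 2: 44
New value at index 2: 3
Delta = 3 - 44 = -41
New sum = old_sum + delta = 47 + (-41) = 6

Answer: 6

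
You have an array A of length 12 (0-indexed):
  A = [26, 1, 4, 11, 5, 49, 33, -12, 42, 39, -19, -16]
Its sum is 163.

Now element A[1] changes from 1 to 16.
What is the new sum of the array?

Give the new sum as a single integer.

Old value at index 1: 1
New value at index 1: 16
Delta = 16 - 1 = 15
New sum = old_sum + delta = 163 + (15) = 178

Answer: 178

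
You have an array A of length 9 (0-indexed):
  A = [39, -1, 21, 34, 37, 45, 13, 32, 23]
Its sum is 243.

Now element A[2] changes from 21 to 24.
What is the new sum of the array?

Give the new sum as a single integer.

Old value at index 2: 21
New value at index 2: 24
Delta = 24 - 21 = 3
New sum = old_sum + delta = 243 + (3) = 246

Answer: 246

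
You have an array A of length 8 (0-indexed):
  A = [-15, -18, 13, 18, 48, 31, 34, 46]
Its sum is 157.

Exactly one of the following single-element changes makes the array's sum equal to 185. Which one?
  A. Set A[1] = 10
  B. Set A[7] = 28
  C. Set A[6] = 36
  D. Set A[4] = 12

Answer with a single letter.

Option A: A[1] -18->10, delta=28, new_sum=157+(28)=185 <-- matches target
Option B: A[7] 46->28, delta=-18, new_sum=157+(-18)=139
Option C: A[6] 34->36, delta=2, new_sum=157+(2)=159
Option D: A[4] 48->12, delta=-36, new_sum=157+(-36)=121

Answer: A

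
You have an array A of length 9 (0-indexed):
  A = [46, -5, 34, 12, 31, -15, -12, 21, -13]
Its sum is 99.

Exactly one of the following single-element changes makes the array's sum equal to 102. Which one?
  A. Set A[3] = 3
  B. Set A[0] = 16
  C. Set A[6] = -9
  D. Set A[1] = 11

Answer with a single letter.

Answer: C

Derivation:
Option A: A[3] 12->3, delta=-9, new_sum=99+(-9)=90
Option B: A[0] 46->16, delta=-30, new_sum=99+(-30)=69
Option C: A[6] -12->-9, delta=3, new_sum=99+(3)=102 <-- matches target
Option D: A[1] -5->11, delta=16, new_sum=99+(16)=115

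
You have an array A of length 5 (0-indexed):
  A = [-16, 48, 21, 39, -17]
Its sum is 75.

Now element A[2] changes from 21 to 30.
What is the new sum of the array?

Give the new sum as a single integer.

Old value at index 2: 21
New value at index 2: 30
Delta = 30 - 21 = 9
New sum = old_sum + delta = 75 + (9) = 84

Answer: 84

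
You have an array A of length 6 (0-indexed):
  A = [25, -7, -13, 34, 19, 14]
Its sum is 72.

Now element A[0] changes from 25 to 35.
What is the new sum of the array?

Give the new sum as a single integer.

Old value at index 0: 25
New value at index 0: 35
Delta = 35 - 25 = 10
New sum = old_sum + delta = 72 + (10) = 82

Answer: 82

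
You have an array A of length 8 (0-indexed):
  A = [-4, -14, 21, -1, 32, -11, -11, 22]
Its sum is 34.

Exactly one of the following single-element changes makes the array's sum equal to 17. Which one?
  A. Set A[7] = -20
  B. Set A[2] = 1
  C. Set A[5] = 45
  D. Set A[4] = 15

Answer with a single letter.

Option A: A[7] 22->-20, delta=-42, new_sum=34+(-42)=-8
Option B: A[2] 21->1, delta=-20, new_sum=34+(-20)=14
Option C: A[5] -11->45, delta=56, new_sum=34+(56)=90
Option D: A[4] 32->15, delta=-17, new_sum=34+(-17)=17 <-- matches target

Answer: D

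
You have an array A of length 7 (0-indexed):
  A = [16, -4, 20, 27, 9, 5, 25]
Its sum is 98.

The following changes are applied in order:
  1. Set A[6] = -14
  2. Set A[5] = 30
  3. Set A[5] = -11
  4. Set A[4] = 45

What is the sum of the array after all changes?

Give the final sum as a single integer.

Initial sum: 98
Change 1: A[6] 25 -> -14, delta = -39, sum = 59
Change 2: A[5] 5 -> 30, delta = 25, sum = 84
Change 3: A[5] 30 -> -11, delta = -41, sum = 43
Change 4: A[4] 9 -> 45, delta = 36, sum = 79

Answer: 79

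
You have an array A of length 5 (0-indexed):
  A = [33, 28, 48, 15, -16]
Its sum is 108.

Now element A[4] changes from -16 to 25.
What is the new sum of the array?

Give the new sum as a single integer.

Answer: 149

Derivation:
Old value at index 4: -16
New value at index 4: 25
Delta = 25 - -16 = 41
New sum = old_sum + delta = 108 + (41) = 149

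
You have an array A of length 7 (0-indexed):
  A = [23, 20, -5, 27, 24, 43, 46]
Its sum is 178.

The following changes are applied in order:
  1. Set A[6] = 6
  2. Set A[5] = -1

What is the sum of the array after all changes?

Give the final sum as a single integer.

Answer: 94

Derivation:
Initial sum: 178
Change 1: A[6] 46 -> 6, delta = -40, sum = 138
Change 2: A[5] 43 -> -1, delta = -44, sum = 94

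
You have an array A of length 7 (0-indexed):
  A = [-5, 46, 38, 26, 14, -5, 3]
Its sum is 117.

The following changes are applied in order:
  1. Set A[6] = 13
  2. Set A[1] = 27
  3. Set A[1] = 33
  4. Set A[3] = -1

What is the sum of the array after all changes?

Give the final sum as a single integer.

Initial sum: 117
Change 1: A[6] 3 -> 13, delta = 10, sum = 127
Change 2: A[1] 46 -> 27, delta = -19, sum = 108
Change 3: A[1] 27 -> 33, delta = 6, sum = 114
Change 4: A[3] 26 -> -1, delta = -27, sum = 87

Answer: 87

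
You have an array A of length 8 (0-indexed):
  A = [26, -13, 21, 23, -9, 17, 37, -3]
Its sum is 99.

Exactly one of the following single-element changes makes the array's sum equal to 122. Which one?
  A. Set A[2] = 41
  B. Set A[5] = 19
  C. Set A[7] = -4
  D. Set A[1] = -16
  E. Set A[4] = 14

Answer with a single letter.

Option A: A[2] 21->41, delta=20, new_sum=99+(20)=119
Option B: A[5] 17->19, delta=2, new_sum=99+(2)=101
Option C: A[7] -3->-4, delta=-1, new_sum=99+(-1)=98
Option D: A[1] -13->-16, delta=-3, new_sum=99+(-3)=96
Option E: A[4] -9->14, delta=23, new_sum=99+(23)=122 <-- matches target

Answer: E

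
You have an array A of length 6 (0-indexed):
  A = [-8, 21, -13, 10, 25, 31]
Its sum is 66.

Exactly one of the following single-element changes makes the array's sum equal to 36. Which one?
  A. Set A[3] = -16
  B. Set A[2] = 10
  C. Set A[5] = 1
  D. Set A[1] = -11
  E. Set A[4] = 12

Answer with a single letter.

Option A: A[3] 10->-16, delta=-26, new_sum=66+(-26)=40
Option B: A[2] -13->10, delta=23, new_sum=66+(23)=89
Option C: A[5] 31->1, delta=-30, new_sum=66+(-30)=36 <-- matches target
Option D: A[1] 21->-11, delta=-32, new_sum=66+(-32)=34
Option E: A[4] 25->12, delta=-13, new_sum=66+(-13)=53

Answer: C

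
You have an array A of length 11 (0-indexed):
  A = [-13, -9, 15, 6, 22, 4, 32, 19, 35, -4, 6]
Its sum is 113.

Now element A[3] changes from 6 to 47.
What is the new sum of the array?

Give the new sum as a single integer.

Old value at index 3: 6
New value at index 3: 47
Delta = 47 - 6 = 41
New sum = old_sum + delta = 113 + (41) = 154

Answer: 154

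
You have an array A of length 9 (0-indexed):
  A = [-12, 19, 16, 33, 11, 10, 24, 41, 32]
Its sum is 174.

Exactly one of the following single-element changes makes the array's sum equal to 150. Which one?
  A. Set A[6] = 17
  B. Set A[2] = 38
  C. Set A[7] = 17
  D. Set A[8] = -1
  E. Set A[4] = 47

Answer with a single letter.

Option A: A[6] 24->17, delta=-7, new_sum=174+(-7)=167
Option B: A[2] 16->38, delta=22, new_sum=174+(22)=196
Option C: A[7] 41->17, delta=-24, new_sum=174+(-24)=150 <-- matches target
Option D: A[8] 32->-1, delta=-33, new_sum=174+(-33)=141
Option E: A[4] 11->47, delta=36, new_sum=174+(36)=210

Answer: C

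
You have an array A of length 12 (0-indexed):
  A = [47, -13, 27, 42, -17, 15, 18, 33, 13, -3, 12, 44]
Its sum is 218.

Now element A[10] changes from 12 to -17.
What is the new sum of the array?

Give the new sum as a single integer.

Answer: 189

Derivation:
Old value at index 10: 12
New value at index 10: -17
Delta = -17 - 12 = -29
New sum = old_sum + delta = 218 + (-29) = 189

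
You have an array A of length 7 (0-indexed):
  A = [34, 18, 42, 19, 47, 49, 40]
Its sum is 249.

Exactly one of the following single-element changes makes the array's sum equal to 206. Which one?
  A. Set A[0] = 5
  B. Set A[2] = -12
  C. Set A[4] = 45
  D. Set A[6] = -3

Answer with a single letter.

Answer: D

Derivation:
Option A: A[0] 34->5, delta=-29, new_sum=249+(-29)=220
Option B: A[2] 42->-12, delta=-54, new_sum=249+(-54)=195
Option C: A[4] 47->45, delta=-2, new_sum=249+(-2)=247
Option D: A[6] 40->-3, delta=-43, new_sum=249+(-43)=206 <-- matches target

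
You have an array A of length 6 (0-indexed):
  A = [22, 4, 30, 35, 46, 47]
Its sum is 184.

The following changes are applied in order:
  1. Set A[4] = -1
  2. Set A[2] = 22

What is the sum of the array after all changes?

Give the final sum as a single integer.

Initial sum: 184
Change 1: A[4] 46 -> -1, delta = -47, sum = 137
Change 2: A[2] 30 -> 22, delta = -8, sum = 129

Answer: 129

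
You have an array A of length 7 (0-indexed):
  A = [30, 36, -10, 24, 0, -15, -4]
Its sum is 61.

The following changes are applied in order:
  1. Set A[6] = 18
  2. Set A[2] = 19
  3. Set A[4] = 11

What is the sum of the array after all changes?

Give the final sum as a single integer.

Initial sum: 61
Change 1: A[6] -4 -> 18, delta = 22, sum = 83
Change 2: A[2] -10 -> 19, delta = 29, sum = 112
Change 3: A[4] 0 -> 11, delta = 11, sum = 123

Answer: 123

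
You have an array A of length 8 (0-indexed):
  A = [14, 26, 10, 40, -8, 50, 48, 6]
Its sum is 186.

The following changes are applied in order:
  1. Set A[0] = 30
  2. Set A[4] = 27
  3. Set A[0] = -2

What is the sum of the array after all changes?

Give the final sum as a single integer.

Initial sum: 186
Change 1: A[0] 14 -> 30, delta = 16, sum = 202
Change 2: A[4] -8 -> 27, delta = 35, sum = 237
Change 3: A[0] 30 -> -2, delta = -32, sum = 205

Answer: 205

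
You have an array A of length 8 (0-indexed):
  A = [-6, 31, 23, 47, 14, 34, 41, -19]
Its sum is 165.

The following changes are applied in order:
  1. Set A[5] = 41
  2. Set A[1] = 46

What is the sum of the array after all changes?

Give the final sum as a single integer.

Initial sum: 165
Change 1: A[5] 34 -> 41, delta = 7, sum = 172
Change 2: A[1] 31 -> 46, delta = 15, sum = 187

Answer: 187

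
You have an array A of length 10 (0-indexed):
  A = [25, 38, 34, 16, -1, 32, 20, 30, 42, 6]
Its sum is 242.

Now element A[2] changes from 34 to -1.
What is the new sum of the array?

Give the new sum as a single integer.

Answer: 207

Derivation:
Old value at index 2: 34
New value at index 2: -1
Delta = -1 - 34 = -35
New sum = old_sum + delta = 242 + (-35) = 207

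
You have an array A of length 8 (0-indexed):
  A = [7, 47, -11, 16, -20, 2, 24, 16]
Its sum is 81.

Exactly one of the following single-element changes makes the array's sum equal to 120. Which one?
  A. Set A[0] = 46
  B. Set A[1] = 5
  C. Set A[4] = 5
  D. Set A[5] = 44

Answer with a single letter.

Option A: A[0] 7->46, delta=39, new_sum=81+(39)=120 <-- matches target
Option B: A[1] 47->5, delta=-42, new_sum=81+(-42)=39
Option C: A[4] -20->5, delta=25, new_sum=81+(25)=106
Option D: A[5] 2->44, delta=42, new_sum=81+(42)=123

Answer: A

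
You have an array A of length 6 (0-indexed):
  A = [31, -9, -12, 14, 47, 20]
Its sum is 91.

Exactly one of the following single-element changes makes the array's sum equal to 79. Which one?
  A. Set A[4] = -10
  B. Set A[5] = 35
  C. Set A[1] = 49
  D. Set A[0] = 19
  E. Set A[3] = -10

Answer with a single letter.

Answer: D

Derivation:
Option A: A[4] 47->-10, delta=-57, new_sum=91+(-57)=34
Option B: A[5] 20->35, delta=15, new_sum=91+(15)=106
Option C: A[1] -9->49, delta=58, new_sum=91+(58)=149
Option D: A[0] 31->19, delta=-12, new_sum=91+(-12)=79 <-- matches target
Option E: A[3] 14->-10, delta=-24, new_sum=91+(-24)=67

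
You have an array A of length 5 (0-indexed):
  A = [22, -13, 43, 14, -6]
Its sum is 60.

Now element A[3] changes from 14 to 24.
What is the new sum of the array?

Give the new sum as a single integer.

Answer: 70

Derivation:
Old value at index 3: 14
New value at index 3: 24
Delta = 24 - 14 = 10
New sum = old_sum + delta = 60 + (10) = 70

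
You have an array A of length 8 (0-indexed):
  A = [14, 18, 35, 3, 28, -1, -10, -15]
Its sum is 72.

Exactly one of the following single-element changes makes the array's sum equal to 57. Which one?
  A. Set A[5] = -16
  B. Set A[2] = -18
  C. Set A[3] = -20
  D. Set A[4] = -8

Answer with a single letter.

Option A: A[5] -1->-16, delta=-15, new_sum=72+(-15)=57 <-- matches target
Option B: A[2] 35->-18, delta=-53, new_sum=72+(-53)=19
Option C: A[3] 3->-20, delta=-23, new_sum=72+(-23)=49
Option D: A[4] 28->-8, delta=-36, new_sum=72+(-36)=36

Answer: A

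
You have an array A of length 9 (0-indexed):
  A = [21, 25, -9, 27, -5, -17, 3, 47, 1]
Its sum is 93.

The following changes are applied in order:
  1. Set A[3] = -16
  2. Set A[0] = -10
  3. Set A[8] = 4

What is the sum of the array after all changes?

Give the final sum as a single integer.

Initial sum: 93
Change 1: A[3] 27 -> -16, delta = -43, sum = 50
Change 2: A[0] 21 -> -10, delta = -31, sum = 19
Change 3: A[8] 1 -> 4, delta = 3, sum = 22

Answer: 22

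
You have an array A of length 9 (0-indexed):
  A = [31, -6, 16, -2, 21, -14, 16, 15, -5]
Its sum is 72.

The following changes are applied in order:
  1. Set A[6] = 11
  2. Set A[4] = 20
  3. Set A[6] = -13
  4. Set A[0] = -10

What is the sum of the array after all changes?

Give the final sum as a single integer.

Answer: 1

Derivation:
Initial sum: 72
Change 1: A[6] 16 -> 11, delta = -5, sum = 67
Change 2: A[4] 21 -> 20, delta = -1, sum = 66
Change 3: A[6] 11 -> -13, delta = -24, sum = 42
Change 4: A[0] 31 -> -10, delta = -41, sum = 1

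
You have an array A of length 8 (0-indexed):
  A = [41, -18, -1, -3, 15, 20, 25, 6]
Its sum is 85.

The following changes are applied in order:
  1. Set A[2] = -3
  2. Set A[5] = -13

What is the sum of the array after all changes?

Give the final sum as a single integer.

Answer: 50

Derivation:
Initial sum: 85
Change 1: A[2] -1 -> -3, delta = -2, sum = 83
Change 2: A[5] 20 -> -13, delta = -33, sum = 50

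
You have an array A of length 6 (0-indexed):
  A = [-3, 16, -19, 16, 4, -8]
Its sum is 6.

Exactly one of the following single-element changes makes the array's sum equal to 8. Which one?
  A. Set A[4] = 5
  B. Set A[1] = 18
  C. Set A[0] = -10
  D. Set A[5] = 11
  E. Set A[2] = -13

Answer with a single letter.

Answer: B

Derivation:
Option A: A[4] 4->5, delta=1, new_sum=6+(1)=7
Option B: A[1] 16->18, delta=2, new_sum=6+(2)=8 <-- matches target
Option C: A[0] -3->-10, delta=-7, new_sum=6+(-7)=-1
Option D: A[5] -8->11, delta=19, new_sum=6+(19)=25
Option E: A[2] -19->-13, delta=6, new_sum=6+(6)=12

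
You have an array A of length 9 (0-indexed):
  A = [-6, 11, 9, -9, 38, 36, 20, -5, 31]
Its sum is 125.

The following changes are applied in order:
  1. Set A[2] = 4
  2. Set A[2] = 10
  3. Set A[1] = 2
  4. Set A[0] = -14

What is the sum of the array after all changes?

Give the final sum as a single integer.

Answer: 109

Derivation:
Initial sum: 125
Change 1: A[2] 9 -> 4, delta = -5, sum = 120
Change 2: A[2] 4 -> 10, delta = 6, sum = 126
Change 3: A[1] 11 -> 2, delta = -9, sum = 117
Change 4: A[0] -6 -> -14, delta = -8, sum = 109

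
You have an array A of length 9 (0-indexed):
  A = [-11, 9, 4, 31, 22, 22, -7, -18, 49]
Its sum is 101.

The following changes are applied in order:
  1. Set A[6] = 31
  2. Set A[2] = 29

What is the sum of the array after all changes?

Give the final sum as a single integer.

Initial sum: 101
Change 1: A[6] -7 -> 31, delta = 38, sum = 139
Change 2: A[2] 4 -> 29, delta = 25, sum = 164

Answer: 164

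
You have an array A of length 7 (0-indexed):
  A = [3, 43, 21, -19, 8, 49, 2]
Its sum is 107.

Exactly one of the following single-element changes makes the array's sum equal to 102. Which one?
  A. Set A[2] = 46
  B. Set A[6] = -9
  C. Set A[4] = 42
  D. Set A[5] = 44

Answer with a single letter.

Option A: A[2] 21->46, delta=25, new_sum=107+(25)=132
Option B: A[6] 2->-9, delta=-11, new_sum=107+(-11)=96
Option C: A[4] 8->42, delta=34, new_sum=107+(34)=141
Option D: A[5] 49->44, delta=-5, new_sum=107+(-5)=102 <-- matches target

Answer: D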